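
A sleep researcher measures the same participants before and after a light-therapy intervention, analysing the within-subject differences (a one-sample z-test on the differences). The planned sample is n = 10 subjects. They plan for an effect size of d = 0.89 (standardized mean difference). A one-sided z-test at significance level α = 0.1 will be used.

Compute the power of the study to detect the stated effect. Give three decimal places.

Power ≈ 0.937

Noncentrality parameter: δ = d·√n = 0.89 × √10 = 2.8144
One-sided α = 0.1 → critical value z_{0.1} = 1.282.
Power = P(Z > 1.282 − δ) = Φ(1.533) = 0.9373.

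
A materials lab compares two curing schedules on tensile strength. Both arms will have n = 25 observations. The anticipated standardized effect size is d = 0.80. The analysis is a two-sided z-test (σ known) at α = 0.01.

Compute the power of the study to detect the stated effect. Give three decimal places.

Power ≈ 0.600

Noncentrality parameter: δ = d·√(n/2) = 0.80 × √(25/2) = 2.8284
Critical value for a two-sided test at α = 0.01: z_{α/2} = 2.576.
Power = Φ(δ − 2.576) + Φ(−δ − 2.576) = Φ(0.253) + Φ(-5.404) = 0.5997 + 0.0000 = 0.5997.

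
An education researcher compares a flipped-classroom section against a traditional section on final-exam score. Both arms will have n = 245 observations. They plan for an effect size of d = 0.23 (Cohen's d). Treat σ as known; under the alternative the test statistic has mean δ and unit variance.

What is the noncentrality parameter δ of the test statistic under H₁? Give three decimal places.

δ ≈ 2.546

The noncentrality parameter scales effect size by the design's sample-size factor: δ = d·√(n/2) = 0.23 × √(245/2) = 2.5456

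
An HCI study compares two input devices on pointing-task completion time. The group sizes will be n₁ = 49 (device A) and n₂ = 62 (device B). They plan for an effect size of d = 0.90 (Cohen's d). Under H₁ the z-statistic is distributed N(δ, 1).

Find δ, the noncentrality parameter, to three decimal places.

δ = d / √(1/n₁ + 1/n₂) = 0.90 / √(1/49 + 1/62) = 4.7084

δ ≈ 4.708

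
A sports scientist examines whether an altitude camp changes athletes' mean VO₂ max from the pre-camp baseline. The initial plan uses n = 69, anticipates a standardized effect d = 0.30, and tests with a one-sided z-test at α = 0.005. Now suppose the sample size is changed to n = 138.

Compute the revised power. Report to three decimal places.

Power ≈ 0.829

With n = 138: δ = d·√n = 0.30 × √138 = 3.5242. Critical value z_{0.005} = 2.576.
Revised power = Φ(δ − 2.576) = Φ(0.948) = 0.8285.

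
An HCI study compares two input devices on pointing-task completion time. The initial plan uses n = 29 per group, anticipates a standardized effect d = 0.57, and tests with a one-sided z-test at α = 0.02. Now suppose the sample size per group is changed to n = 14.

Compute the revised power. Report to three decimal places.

Power ≈ 0.293

With n = 14 per group: δ = d·√(n/2) = 0.57 × √(14/2) = 1.5081. Critical value z_{0.02} = 2.054.
Revised power = P(Z > 2.054 − δ) = Φ(-0.546) = 0.2926.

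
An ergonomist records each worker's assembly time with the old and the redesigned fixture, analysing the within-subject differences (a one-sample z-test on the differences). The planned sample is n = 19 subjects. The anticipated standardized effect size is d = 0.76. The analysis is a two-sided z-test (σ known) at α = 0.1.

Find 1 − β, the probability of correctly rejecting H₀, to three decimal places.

Power ≈ 0.952

Noncentrality parameter: δ = d·√n = 0.76 × √19 = 3.3128
Two-sided α = 0.1 → critical value z_{0.05} = 1.645.
Power = Φ(δ − 1.645) + Φ(−δ − 1.645) = Φ(1.668) + Φ(-4.958) = 0.9523 + 0.0000 = 0.9523.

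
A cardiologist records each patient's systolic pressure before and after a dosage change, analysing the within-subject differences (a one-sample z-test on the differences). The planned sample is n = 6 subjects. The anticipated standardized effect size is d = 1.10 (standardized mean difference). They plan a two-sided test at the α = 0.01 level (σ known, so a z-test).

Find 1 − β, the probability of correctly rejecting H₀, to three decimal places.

Noncentrality parameter: δ = d·√n = 1.10 × √6 = 2.6944
Two-sided α = 0.01 → critical value z_{0.005} = 2.576.
Power = Φ(δ − 2.576) + Φ(−δ − 2.576) = Φ(0.119) + Φ(-5.270) = 0.5472 + 0.0000 = 0.5472.

Power ≈ 0.547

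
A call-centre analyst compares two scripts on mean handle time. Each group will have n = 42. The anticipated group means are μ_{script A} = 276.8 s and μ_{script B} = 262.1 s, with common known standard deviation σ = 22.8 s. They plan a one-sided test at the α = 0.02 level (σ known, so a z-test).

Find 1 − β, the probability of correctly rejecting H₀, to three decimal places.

Power ≈ 0.816

Standardized effect: d = |μ_{script A} − μ_{script B}| / σ = |276.8 − 262.1| / 22.8 = 0.6447
Noncentrality parameter: λ = d·√(n/2) = 0.6447 × √(42/2) = 2.9546
Critical value for a one-sided test at α = 0.02: z_α = 2.054.
Power = P(Z > 2.054 − λ) = Φ(0.901) = 0.8162.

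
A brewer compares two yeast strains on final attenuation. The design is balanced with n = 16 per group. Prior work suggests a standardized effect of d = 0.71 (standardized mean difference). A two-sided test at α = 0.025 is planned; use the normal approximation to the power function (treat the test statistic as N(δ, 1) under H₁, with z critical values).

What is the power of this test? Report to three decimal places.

Power ≈ 0.408

Noncentrality parameter: δ = d·√(n/2) = 0.71 × √(16/2) = 2.0082
Two-sided α = 0.025 → critical value z_{0.0125} = 2.241.
Power = Φ(δ − 2.241) + Φ(−δ − 2.241) = Φ(-0.233) + Φ(-4.250) = 0.4078 + 0.0000 = 0.4078.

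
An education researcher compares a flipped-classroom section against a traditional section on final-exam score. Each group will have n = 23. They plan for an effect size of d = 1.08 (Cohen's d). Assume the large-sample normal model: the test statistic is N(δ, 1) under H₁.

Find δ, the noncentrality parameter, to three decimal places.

δ ≈ 3.662

The noncentrality parameter scales effect size by the design's sample-size factor: δ = d·√(n/2) = 1.08 × √(23/2) = 3.6625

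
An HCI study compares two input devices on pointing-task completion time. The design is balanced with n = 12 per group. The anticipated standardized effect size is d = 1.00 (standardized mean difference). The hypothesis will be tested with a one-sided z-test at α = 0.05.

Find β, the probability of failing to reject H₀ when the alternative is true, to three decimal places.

Noncentrality parameter: δ = d·√(n/2) = 1.00 × √(12/2) = 2.4495
One-sided α = 0.05 → critical value z_{0.05} = 1.645.
Power = P(Z > 1.645 − δ) = Φ(0.805) = 0.7895.
Type II error: β = 1 − power = 1 − 0.7895 = 0.2105.

β ≈ 0.211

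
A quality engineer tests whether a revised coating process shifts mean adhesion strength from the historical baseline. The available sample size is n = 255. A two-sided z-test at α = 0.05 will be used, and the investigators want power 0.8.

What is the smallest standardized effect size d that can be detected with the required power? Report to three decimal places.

Required noncentrality: δ = z_{0.025} + z_{0.20} = 1.960 + 0.842 = 2.802.
(Lower-tail contribution to power is negligible for δ > 0.)
δ = d·√n ⇒ d = δ/√n = 2.802/√255 = 0.1754.

d ≈ 0.175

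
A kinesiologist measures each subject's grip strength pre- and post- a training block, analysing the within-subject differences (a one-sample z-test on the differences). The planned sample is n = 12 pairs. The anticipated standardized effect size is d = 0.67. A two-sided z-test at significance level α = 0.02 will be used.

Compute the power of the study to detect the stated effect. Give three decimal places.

Noncentrality parameter: δ = d·√n = 0.67 × √12 = 2.3209
Critical value for a two-sided test at α = 0.02: z_{α/2} = 2.326.
Power = Φ(δ − 2.326) + Φ(−δ − 2.326) = Φ(-0.005) + Φ(-4.647) = 0.4978 + 0.0000 = 0.4978.

Power ≈ 0.498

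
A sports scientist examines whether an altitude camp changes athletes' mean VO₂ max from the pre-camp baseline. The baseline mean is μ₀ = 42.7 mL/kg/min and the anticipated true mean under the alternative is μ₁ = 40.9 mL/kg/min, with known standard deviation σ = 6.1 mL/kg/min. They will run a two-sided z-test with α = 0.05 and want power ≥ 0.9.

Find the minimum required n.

Standardized effect: d = |μ₁ − μ₀| / σ = |40.9 − 42.7| / 6.1 = 0.2951
Set Φ(δ − 1.960) = 0.9; then δ − 1.960 = Φ⁻¹(0.9) = 1.282, giving δ = 3.242.
(For δ > 0 the lower-tail rejection region contributes negligibly to power, so the one-term inversion is standard.)
δ = d·√n ⇒ n = (δ/d)² = (3.242 / 0.2951)² = 120.67.
Rounding up, n = 121.

n = 121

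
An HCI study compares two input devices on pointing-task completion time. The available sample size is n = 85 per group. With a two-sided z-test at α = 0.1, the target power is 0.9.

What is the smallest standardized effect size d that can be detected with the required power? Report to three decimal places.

Need Φ(δ − 1.645) = 0.9, so δ = 1.645 + 1.282 = 2.926.
(Lower-tail contribution to power is negligible for δ > 0.)
δ = d·√(n/2) ⇒ d = δ/√(n/2) = 2.926/√(85/2) = 0.4489.

d ≈ 0.449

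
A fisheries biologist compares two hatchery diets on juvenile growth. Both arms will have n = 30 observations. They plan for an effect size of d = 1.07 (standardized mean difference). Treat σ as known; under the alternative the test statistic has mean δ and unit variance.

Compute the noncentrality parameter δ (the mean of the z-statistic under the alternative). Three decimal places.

δ ≈ 4.144

The noncentrality parameter scales effect size by the design's sample-size factor: δ = d·√(n/2) = 1.07 × √(30/2) = 4.1441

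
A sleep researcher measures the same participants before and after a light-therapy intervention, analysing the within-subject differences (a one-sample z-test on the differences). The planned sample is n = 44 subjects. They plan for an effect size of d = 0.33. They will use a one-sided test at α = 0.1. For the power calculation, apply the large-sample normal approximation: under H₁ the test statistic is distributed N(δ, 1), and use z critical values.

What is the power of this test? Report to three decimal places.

Noncentrality parameter: δ = d·√n = 0.33 × √44 = 2.1890
One-sided α = 0.1 → critical value z_{0.1} = 1.282.
Power = Φ(δ − 1.282) = Φ(0.907) = 0.8179.

Power ≈ 0.818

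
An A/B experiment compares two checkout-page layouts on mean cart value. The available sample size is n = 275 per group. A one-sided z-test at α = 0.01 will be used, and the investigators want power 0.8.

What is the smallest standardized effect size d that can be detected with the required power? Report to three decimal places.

d ≈ 0.270

Need Φ(δ − 2.326) = 0.8, so δ = 2.326 + 0.842 = 3.168.
δ = d·√(n/2) ⇒ d = δ/√(n/2) = 3.168/√(275/2) = 0.2702.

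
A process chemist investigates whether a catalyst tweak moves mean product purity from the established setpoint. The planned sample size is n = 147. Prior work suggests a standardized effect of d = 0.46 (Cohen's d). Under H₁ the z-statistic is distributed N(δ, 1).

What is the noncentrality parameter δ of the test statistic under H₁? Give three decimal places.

The noncentrality parameter scales effect size by the design's sample-size factor: δ = d·√n = 0.46 × √147 = 5.5772

δ ≈ 5.577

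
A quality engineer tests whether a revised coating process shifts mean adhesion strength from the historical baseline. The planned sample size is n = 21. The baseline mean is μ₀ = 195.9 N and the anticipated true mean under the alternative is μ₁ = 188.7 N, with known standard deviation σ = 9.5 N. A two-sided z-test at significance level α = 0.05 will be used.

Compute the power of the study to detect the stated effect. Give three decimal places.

Standardized effect: d = |μ₁ − μ₀| / σ = |188.7 − 195.9| / 9.5 = 0.7579
Noncentrality parameter: δ = d·√n = 0.7579 × √21 = 3.4731
Critical value for a two-sided test at α = 0.05: z_{α/2} = 1.960.
Power = Φ(δ − 1.960) + Φ(−δ − 1.960) = Φ(1.513) + Φ(-5.433) = 0.9349 + 0.0000 = 0.9349.

Power ≈ 0.935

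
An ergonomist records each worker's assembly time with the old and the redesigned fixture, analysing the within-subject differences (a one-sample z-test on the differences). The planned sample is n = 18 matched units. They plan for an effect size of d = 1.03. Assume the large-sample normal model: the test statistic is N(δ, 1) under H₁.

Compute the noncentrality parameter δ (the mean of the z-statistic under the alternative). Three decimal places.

δ ≈ 4.370

δ = d·√n = 1.03 × √18 = 4.3699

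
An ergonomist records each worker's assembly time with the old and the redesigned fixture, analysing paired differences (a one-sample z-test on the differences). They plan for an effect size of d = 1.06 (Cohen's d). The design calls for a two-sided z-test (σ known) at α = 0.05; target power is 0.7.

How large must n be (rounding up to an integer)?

n = 6

For power 0.7 need Φ(δ − z_{0.025}) = 0.7, so δ = z_{0.025} + z_{0.30} = 1.960 + 0.524 = 2.484.
(For δ > 0 the lower-tail rejection region contributes negligibly to power, so the one-term inversion is standard.)
δ = d·√n ⇒ n = (δ/d)² = (2.484 / 1.06)² = 5.49.
Round up to the next whole unit.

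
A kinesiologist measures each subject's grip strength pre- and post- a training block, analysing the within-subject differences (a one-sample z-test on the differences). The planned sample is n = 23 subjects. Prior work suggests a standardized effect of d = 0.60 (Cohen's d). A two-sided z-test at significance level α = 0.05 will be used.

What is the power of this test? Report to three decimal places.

Noncentrality parameter: δ = d·√n = 0.60 × √23 = 2.8775
Critical value for a two-sided test at α = 0.05: z_{α/2} = 1.960.
Power = Φ(δ − 1.960) + Φ(−δ − 1.960) = Φ(0.918) + Φ(-4.837) = 0.8206 + 0.0000 = 0.8206.

Power ≈ 0.821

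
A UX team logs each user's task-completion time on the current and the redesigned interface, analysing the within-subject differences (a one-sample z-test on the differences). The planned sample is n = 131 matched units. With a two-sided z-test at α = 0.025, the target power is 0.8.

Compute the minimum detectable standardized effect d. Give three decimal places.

Need Φ(δ − 2.241) = 0.8, so δ = 2.241 + 0.842 = 3.083.
(The second rejection-region term Φ(−δ − z_{α/2}) is negligible and dropped.)
δ = d·√n ⇒ d = δ/√n = 3.083/√131 = 0.2694.

d ≈ 0.269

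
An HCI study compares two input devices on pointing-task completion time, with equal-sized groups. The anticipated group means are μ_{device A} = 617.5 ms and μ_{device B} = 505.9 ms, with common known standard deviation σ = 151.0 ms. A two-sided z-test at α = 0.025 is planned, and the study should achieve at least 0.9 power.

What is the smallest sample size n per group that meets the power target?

n = 46 per group

Standardized effect: d = |μ_{device A} − μ_{device B}| / σ = |617.5 − 505.9| / 151.0 = 0.7391
Set Φ(δ − 2.241) = 0.9; then δ − 2.241 = Φ⁻¹(0.9) = 1.282, giving δ = 3.523.
(For δ > 0 the lower-tail rejection region contributes negligibly to power, so the one-term inversion is standard.)
δ = d·√(n/2) ⇒ n = 2(δ/d)² = 2 × (3.523 / 0.7391)² = 45.44.
Round up to the next whole unit.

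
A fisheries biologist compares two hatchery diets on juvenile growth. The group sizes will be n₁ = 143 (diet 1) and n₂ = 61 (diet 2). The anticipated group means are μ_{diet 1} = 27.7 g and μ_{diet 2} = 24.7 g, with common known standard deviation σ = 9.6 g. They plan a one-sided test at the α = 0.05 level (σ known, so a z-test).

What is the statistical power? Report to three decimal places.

Standardized effect: d = |μ_{diet 1} − μ_{diet 2}| / σ = |27.7 − 24.7| / 9.6 = 0.3125
Noncentrality parameter: δ = d / √(1/n₁ + 1/n₂) = 0.3125 / √(1/143 + 1/61) = 2.0435
Critical value for a one-sided test at α = 0.05: z_α = 1.645.
Power = P(Z > 1.645 − δ) = Φ(0.399) = 0.6549.

Power ≈ 0.655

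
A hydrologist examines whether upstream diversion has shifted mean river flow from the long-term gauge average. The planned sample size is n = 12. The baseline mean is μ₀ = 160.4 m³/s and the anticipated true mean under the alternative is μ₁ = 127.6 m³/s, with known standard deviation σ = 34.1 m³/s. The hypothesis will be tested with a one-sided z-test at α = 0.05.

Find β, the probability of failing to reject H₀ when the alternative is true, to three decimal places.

Standardized effect: d = |μ₁ − μ₀| / σ = |127.6 − 160.4| / 34.1 = 0.9619
Noncentrality parameter: δ = d·√n = 0.9619 × √12 = 3.3320
One-sided α = 0.05 → critical value z_{0.05} = 1.645.
Power = P(Z > 1.645 − δ) = Φ(1.687) = 0.9542.
Type II error: β = 1 − power = 1 − 0.9542 = 0.0458.

β ≈ 0.046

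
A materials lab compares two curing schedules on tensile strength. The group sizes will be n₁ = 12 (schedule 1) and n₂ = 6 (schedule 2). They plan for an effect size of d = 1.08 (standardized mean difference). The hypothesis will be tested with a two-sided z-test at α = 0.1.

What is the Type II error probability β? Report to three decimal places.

Noncentrality parameter: δ = d / √(1/n₁ + 1/n₂) = 1.08 / √(1/12 + 1/6) = 2.1600
Critical value for a two-sided test at α = 0.1: z_{α/2} = 1.645.
Power = Φ(δ − 1.645) + Φ(−δ − 1.645) = Φ(0.515) + Φ(-3.805) = 0.6968 + 0.0001 = 0.6968.
Type II error: β = 1 − power = 1 − 0.6968 = 0.3032.

β ≈ 0.303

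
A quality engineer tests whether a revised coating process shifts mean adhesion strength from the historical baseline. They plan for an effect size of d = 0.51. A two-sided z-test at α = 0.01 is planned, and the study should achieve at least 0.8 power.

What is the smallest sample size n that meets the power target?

n = 45

For power 0.8 need Φ(δ − z_{0.005}) = 0.8, so δ = z_{0.005} + z_{0.20} = 2.576 + 0.842 = 3.417.
(For δ > 0 the lower-tail rejection region contributes negligibly to power, so the one-term inversion is standard.)
δ = d·√n ⇒ n = (δ/d)² = (3.417 / 0.51)² = 44.90.
Rounding up, n = 45.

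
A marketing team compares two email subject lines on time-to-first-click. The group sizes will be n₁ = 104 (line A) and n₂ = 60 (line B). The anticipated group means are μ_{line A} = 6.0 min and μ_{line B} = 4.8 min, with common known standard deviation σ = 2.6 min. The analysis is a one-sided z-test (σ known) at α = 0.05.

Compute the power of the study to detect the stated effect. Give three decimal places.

Standardized effect: d = |μ_{line A} − μ_{line B}| / σ = |6.0 − 4.8| / 2.6 = 0.4615
Noncentrality parameter: δ = d / √(1/n₁ + 1/n₂) = 0.4615 / √(1/104 + 1/60) = 2.8469
One-sided α = 0.05 → critical value z_{0.05} = 1.645.
Power = P(Z > 1.645 − δ) = Φ(1.202) = 0.8853.

Power ≈ 0.885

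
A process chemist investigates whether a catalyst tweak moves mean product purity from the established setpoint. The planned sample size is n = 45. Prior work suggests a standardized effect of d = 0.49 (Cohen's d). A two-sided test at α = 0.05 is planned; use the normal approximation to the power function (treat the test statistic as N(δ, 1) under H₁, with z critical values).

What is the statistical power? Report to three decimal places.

Power ≈ 0.908

Noncentrality parameter: λ = d·√n = 0.49 × √45 = 3.2870
Critical value for a two-sided test at α = 0.05: z_{α/2} = 1.960.
Power = Φ(λ − 1.960) + Φ(−λ − 1.960) = Φ(1.327) + Φ(-5.247) = 0.9078 + 0.0000 = 0.9078.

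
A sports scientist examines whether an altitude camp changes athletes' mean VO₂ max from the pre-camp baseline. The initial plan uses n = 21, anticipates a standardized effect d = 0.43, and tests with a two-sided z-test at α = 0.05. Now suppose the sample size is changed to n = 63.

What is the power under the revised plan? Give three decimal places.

Power ≈ 0.927

With n = 63: δ = d·√n = 0.43 × √63 = 3.4130. Critical value z_{0.025} = 1.960.
Revised power = Φ(δ − 1.960) + Φ(−δ − 1.960) = Φ(1.453) + Φ(-5.373) = 0.9269 + 0.0000 = 0.9269.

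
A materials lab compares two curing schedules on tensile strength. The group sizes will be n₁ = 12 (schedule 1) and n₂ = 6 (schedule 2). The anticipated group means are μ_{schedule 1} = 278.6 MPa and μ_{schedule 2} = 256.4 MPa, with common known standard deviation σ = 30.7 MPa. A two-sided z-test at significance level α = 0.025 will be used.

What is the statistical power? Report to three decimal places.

Power ≈ 0.213

Standardized effect: d = |μ_{schedule 1} − μ_{schedule 2}| / σ = |278.6 − 256.4| / 30.7 = 0.7231
Noncentrality parameter: δ = d / √(1/n₁ + 1/n₂) = 0.7231 / √(1/12 + 1/6) = 1.4463
Two-sided α = 0.025 → critical value z_{0.0125} = 2.241.
Power = Φ(δ − 2.241) + Φ(−δ − 2.241) = Φ(-0.795) + Φ(-3.688) = 0.2133 + 0.0001 = 0.2134.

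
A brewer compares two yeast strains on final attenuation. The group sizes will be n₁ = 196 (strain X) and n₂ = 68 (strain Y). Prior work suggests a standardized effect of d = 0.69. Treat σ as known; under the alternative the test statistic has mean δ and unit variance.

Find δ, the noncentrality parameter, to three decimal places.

δ ≈ 4.903

The noncentrality parameter scales effect size by the design's sample-size factor: δ = d / √(1/n₁ + 1/n₂) = 0.69 / √(1/196 + 1/68) = 4.9026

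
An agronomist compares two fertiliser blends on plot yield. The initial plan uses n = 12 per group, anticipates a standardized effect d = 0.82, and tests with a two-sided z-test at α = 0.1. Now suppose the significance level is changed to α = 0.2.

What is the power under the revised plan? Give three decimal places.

Power ≈ 0.767

δ = d·√(n/2) = 0.82 × √(12/2) = 2.0086 (unchanged). New critical value: z_{0.1} = 1.282.
Revised power = Φ(δ − 1.282) + Φ(−δ − 1.282) = Φ(0.727) + Φ(-3.290) = 0.7664 + 0.0005 = 0.7669.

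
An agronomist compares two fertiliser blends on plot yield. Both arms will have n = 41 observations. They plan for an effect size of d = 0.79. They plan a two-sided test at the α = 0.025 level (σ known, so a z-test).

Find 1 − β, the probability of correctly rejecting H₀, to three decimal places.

Noncentrality parameter: λ = d·√(n/2) = 0.79 × √(41/2) = 3.5769
Two-sided α = 0.025 → critical value z_{0.0125} = 2.241.
Power = Φ(λ − 2.241) + Φ(−λ − 2.241) = Φ(1.335) + Φ(-5.818) = 0.9091 + 0.0000 = 0.9091.

Power ≈ 0.909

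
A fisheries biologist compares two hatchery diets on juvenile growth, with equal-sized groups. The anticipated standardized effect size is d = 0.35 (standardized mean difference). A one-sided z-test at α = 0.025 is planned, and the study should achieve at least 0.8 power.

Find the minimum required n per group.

n = 129 per group

For power 0.8 need Φ(δ − z_{0.025}) = 0.8, so δ = z_{0.025} + z_{0.20} = 1.960 + 0.842 = 2.802.
δ = d·√(n/2) ⇒ n = 2(δ/d)² = 2 × (2.802 / 0.35)² = 128.14.
Rounding up, n = 129 per group.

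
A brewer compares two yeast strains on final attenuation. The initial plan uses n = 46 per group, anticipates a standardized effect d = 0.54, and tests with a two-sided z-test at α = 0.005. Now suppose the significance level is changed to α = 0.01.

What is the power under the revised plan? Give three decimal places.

Power ≈ 0.506

δ = d·√(n/2) = 0.54 × √(46/2) = 2.5897 (unchanged). New critical value: z_{0.005} = 2.576.
Revised power = Φ(δ − 2.576) + Φ(−δ − 2.576) = Φ(0.014) + Φ(-5.166) = 0.5056 + 0.0000 = 0.5056.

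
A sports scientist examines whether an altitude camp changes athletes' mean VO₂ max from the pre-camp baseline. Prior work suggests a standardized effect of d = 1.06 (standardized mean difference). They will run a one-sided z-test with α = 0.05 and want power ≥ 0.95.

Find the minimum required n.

n = 10

Set Φ(δ − 1.645) = 0.95; then δ − 1.645 = Φ⁻¹(0.95) = 1.645, giving δ = 3.290.
δ = d·√n ⇒ n = (δ/d)² = (3.290 / 1.06)² = 9.63.
Rounding up, n = 10.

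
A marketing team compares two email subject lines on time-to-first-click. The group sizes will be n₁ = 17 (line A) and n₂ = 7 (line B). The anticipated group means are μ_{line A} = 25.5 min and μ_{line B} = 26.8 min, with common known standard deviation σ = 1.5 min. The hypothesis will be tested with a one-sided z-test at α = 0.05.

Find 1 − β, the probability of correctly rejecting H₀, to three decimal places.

Standardized effect: d = |μ_{line A} − μ_{line B}| / σ = |25.5 − 26.8| / 1.5 = 0.8667
Noncentrality parameter: δ = d / √(1/n₁ + 1/n₂) = 0.8667 / √(1/17 + 1/7) = 1.9298
Critical value for a one-sided test at α = 0.05: z_α = 1.645.
Power = Φ(δ − 1.645) = Φ(0.285) = 0.6122.

Power ≈ 0.612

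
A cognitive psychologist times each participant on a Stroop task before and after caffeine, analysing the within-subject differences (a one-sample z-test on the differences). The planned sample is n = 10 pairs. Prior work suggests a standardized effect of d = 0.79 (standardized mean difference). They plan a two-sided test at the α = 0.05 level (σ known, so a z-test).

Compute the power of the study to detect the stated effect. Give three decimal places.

Noncentrality parameter: δ = d·√n = 0.79 × √10 = 2.4982
Two-sided α = 0.05 → critical value z_{0.025} = 1.960.
Power = Φ(δ − 1.960) + Φ(−δ − 1.960) = Φ(0.538) + Φ(-4.458) = 0.7048 + 0.0000 = 0.7048.

Power ≈ 0.705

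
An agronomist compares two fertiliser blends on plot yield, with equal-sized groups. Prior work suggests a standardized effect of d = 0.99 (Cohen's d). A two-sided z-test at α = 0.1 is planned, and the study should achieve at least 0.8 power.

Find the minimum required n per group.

n = 13 per group

Set Φ(δ − 1.645) = 0.8; then δ − 1.645 = Φ⁻¹(0.8) = 0.842, giving δ = 2.486.
(The Φ(−δ − z_{α/2}) term is vanishingly small for δ > 0 and is dropped in the standard sample-size formula.)
δ = d·√(n/2) ⇒ n = 2(δ/d)² = 2 × (2.486 / 0.99)² = 12.62.
Round up to the next whole unit.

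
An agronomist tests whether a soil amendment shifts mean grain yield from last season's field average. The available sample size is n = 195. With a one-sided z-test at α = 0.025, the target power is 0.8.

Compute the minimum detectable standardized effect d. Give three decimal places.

d ≈ 0.201

Need Φ(δ − 1.960) = 0.8, so δ = 1.960 + 0.842 = 2.802.
δ = d·√n ⇒ d = δ/√n = 2.802/√195 = 0.2006.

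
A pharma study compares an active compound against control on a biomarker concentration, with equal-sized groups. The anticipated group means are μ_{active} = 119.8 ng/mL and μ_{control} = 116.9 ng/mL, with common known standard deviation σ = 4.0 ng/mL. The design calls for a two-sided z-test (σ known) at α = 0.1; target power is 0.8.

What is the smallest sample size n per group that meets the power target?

n = 24 per group

Standardized effect: d = |μ_{active} − μ_{control}| / σ = |119.8 − 116.9| / 4.0 = 0.7250
For power 0.8 need Φ(δ − z_{0.05}) = 0.8, so δ = z_{0.05} + z_{0.20} = 1.645 + 0.842 = 2.486.
(Ignoring the negligible lower-tail rejection probability gives the usual closed-form inversion.)
δ = d·√(n/2) ⇒ n = 2(δ/d)² = 2 × (2.486 / 0.7250)² = 23.52.
Round up to the next whole unit.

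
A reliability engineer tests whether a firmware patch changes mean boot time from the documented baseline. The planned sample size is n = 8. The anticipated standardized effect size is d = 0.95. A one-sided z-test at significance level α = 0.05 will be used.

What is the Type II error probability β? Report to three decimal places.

β ≈ 0.149

Noncentrality parameter: δ = d·√n = 0.95 × √8 = 2.6870
Critical value for a one-sided test at α = 0.05: z_α = 1.645.
Power = Φ(δ − 1.645) = Φ(1.042) = 0.8513.
Type II error: β = 1 − power = 1 − 0.8513 = 0.1487.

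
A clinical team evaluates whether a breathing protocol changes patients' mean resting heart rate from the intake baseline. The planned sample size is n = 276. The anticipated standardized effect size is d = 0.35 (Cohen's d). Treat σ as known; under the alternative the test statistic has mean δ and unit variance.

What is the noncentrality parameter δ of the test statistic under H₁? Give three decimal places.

The noncentrality parameter scales effect size by the design's sample-size factor: δ = d·√n = 0.35 × √276 = 5.8146

δ ≈ 5.815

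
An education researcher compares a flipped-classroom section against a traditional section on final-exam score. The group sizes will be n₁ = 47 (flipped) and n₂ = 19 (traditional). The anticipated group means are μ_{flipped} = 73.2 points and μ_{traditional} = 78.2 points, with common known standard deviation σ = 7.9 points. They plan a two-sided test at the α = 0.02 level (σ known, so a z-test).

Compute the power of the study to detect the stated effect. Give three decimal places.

Standardized effect: d = |μ_{flipped} − μ_{traditional}| / σ = |73.2 − 78.2| / 7.9 = 0.6329
Noncentrality parameter: δ = d / √(1/n₁ + 1/n₂) = 0.6329 / √(1/47 + 1/19) = 2.3281
Critical value for a two-sided test at α = 0.02: z_{α/2} = 2.326.
Power = Φ(δ − 2.326) + Φ(−δ − 2.326) = Φ(0.002) + Φ(-4.654) = 0.5007 + 0.0000 = 0.5007.

Power ≈ 0.501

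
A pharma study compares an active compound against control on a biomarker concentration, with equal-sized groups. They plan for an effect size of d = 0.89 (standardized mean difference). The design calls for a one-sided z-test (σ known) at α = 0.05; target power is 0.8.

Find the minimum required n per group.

n = 16 per group

Set Φ(δ − 1.645) = 0.8; then δ − 1.645 = Φ⁻¹(0.8) = 0.842, giving δ = 2.486.
δ = d·√(n/2) ⇒ n = 2(δ/d)² = 2 × (2.486 / 0.89)² = 15.61.
Rounding up, n = 16 per group.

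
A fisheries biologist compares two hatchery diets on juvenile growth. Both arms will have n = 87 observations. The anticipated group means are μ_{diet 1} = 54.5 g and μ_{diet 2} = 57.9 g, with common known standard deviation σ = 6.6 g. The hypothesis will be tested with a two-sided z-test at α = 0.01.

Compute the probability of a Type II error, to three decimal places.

β ≈ 0.206

Standardized effect: d = |μ_{diet 1} − μ_{diet 2}| / σ = |54.5 − 57.9| / 6.6 = 0.5152
Noncentrality parameter: δ = d·√(n/2) = 0.5152 × √(87/2) = 3.3977
Two-sided α = 0.01 → critical value z_{0.005} = 2.576.
Power = Φ(δ − 2.576) + Φ(−δ − 2.576) = Φ(0.822) + Φ(-5.973) = 0.7944 + 0.0000 = 0.7944.
Type II error: β = 1 − power = 1 − 0.7944 = 0.2056.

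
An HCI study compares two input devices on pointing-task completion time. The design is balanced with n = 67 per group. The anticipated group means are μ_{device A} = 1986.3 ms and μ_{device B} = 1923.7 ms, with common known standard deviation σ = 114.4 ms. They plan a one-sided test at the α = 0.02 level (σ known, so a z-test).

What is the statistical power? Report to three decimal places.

Power ≈ 0.867

Standardized effect: d = |μ_{device A} − μ_{device B}| / σ = |1986.3 − 1923.7| / 114.4 = 0.5472
Noncentrality parameter: δ = d·√(n/2) = 0.5472 × √(67/2) = 3.1672
Critical value for a one-sided test at α = 0.02: z_α = 2.054.
Power = Φ(δ − 2.054) = Φ(1.113) = 0.8672.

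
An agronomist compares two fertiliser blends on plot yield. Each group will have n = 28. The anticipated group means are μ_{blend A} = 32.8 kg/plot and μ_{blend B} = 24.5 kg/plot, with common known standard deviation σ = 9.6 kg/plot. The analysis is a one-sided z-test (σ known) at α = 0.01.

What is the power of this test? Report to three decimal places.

Standardized effect: d = |μ_{blend A} − μ_{blend B}| / σ = |32.8 − 24.5| / 9.6 = 0.8646
Noncentrality parameter: δ = d·√(n/2) = 0.8646 × √(28/2) = 3.2350
Critical value for a one-sided test at α = 0.01: z_α = 2.326.
Power = Φ(δ − 2.326) = Φ(0.909) = 0.8182.

Power ≈ 0.818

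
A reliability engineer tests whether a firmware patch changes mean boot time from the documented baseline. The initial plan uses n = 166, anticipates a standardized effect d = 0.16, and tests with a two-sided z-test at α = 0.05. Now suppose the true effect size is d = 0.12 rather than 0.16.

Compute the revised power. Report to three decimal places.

Power ≈ 0.340

With d = 0.12: δ = d·√n = 0.12 × √166 = 1.5461. Critical value z_{0.025} = 1.960.
Revised power = Φ(δ − 1.960) + Φ(−δ − 1.960) = Φ(-0.414) + Φ(-3.506) = 0.3395 + 0.0002 = 0.3397.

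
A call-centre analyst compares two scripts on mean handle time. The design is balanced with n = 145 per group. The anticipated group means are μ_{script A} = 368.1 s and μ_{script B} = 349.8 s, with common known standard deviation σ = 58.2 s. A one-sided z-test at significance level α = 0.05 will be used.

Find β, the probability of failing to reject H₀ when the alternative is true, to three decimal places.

Standardized effect: d = |μ_{script A} − μ_{script B}| / σ = |368.1 − 349.8| / 58.2 = 0.3144
Noncentrality parameter: δ = d·√(n/2) = 0.3144 × √(145/2) = 2.6773
One-sided α = 0.05 → critical value z_{0.05} = 1.645.
Power = P(Z > 1.645 − δ) = Φ(1.032) = 0.8491.
Type II error: β = 1 − power = 1 − 0.8491 = 0.1509.

β ≈ 0.151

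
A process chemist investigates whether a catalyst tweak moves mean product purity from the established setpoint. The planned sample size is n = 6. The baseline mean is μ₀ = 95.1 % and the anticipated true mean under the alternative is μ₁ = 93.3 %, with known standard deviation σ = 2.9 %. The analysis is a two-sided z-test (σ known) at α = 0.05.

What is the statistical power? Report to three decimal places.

Power ≈ 0.330

Standardized effect: d = |μ₁ − μ₀| / σ = |93.3 − 95.1| / 2.9 = 0.6207
Noncentrality parameter: δ = d·√n = 0.6207 × √6 = 1.5204
Critical value for a two-sided test at α = 0.05: z_{α/2} = 1.960.
Power = Φ(δ − 1.960) + Φ(−δ − 1.960) = Φ(-0.440) + Φ(-3.480) = 0.3301 + 0.0003 = 0.3304.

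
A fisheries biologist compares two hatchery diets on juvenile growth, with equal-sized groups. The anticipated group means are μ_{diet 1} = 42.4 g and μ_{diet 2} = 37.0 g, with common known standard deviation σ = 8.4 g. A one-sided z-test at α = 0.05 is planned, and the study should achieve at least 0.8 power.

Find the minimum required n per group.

Standardized effect: d = |μ_{diet 1} − μ_{diet 2}| / σ = |42.4 − 37.0| / 8.4 = 0.6429
For power 0.8 need Φ(δ − z_{0.05}) = 0.8, so δ = z_{0.05} + z_{0.20} = 1.645 + 0.842 = 2.486.
δ = d·√(n/2) ⇒ n = 2(δ/d)² = 2 × (2.486 / 0.6429)² = 29.92.
Round up to the next whole unit.

n = 30 per group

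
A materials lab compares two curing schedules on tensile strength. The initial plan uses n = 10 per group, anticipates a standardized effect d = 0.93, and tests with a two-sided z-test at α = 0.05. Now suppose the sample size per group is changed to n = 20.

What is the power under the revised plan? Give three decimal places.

Power ≈ 0.837

With n = 20 per group: δ = d·√(n/2) = 0.93 × √(20/2) = 2.9409. Critical value z_{0.025} = 1.960.
Revised power = Φ(δ − 1.960) + Φ(−δ − 1.960) = Φ(0.981) + Φ(-4.901) = 0.8367 + 0.0000 = 0.8367.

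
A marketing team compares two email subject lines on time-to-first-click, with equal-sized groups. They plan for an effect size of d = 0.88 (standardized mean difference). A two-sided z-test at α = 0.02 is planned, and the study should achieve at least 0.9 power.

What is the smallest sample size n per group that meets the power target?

For power 0.9 need Φ(δ − z_{0.01}) = 0.9, so δ = z_{0.01} + z_{0.10} = 2.326 + 1.282 = 3.608.
(For δ > 0 the lower-tail rejection region contributes negligibly to power, so the one-term inversion is standard.)
δ = d·√(n/2) ⇒ n = 2(δ/d)² = 2 × (3.608 / 0.88)² = 33.62.
Round up to the next whole unit.

n = 34 per group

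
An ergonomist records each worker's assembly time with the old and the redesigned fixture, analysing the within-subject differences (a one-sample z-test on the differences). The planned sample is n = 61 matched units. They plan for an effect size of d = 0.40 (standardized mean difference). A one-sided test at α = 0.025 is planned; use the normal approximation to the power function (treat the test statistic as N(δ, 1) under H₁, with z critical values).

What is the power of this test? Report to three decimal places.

Noncentrality parameter: λ = d·√n = 0.40 × √61 = 3.1241
One-sided α = 0.025 → critical value z_{0.025} = 1.960.
Power = P(Z > 1.960 − λ) = Φ(1.164) = 0.8778.

Power ≈ 0.878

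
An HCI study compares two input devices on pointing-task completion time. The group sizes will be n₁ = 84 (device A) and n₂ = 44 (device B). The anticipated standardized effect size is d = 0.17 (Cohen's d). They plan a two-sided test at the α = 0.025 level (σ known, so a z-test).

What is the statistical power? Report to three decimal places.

Noncentrality parameter: δ = d / √(1/n₁ + 1/n₂) = 0.17 / √(1/84 + 1/44) = 0.9135
Critical value for a two-sided test at α = 0.025: z_{α/2} = 2.241.
Power = Φ(δ − 2.241) + Φ(−δ − 2.241) = Φ(-1.328) + Φ(-3.155) = 0.0921 + 0.0008 = 0.0929.

Power ≈ 0.093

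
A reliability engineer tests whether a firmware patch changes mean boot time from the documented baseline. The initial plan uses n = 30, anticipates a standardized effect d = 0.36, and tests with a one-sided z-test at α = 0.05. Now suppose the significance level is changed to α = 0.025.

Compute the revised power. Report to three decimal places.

δ = d·√n = 0.36 × √30 = 1.9718 (unchanged). New critical value: z_{0.025} = 1.960.
Revised power = Φ(δ − 1.960) = Φ(0.012) = 0.5047.

Power ≈ 0.505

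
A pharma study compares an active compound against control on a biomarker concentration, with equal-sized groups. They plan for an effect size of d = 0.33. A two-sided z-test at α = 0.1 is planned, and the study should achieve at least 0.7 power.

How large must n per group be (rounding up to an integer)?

For power 0.7 need Φ(δ − z_{0.05}) = 0.7, so δ = z_{0.05} + z_{0.30} = 1.645 + 0.524 = 2.169.
(Ignoring the negligible lower-tail rejection probability gives the usual closed-form inversion.)
δ = d·√(n/2) ⇒ n = 2(δ/d)² = 2 × (2.169 / 0.33)² = 86.42.
Rounding up, n = 87 per group.

n = 87 per group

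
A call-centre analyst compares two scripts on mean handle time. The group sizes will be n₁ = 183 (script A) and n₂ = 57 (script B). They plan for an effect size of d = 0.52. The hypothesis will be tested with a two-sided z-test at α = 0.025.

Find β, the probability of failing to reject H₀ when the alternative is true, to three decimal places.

β ≈ 0.118

Noncentrality parameter: δ = d / √(1/n₁ + 1/n₂) = 0.52 / √(1/183 + 1/57) = 3.4282
Two-sided α = 0.025 → critical value z_{0.0125} = 2.241.
Power = Φ(δ − 2.241) + Φ(−δ − 2.241) = Φ(1.187) + Φ(-5.670) = 0.8823 + 0.0000 = 0.8823.
Type II error: β = 1 − power = 1 − 0.8823 = 0.1177.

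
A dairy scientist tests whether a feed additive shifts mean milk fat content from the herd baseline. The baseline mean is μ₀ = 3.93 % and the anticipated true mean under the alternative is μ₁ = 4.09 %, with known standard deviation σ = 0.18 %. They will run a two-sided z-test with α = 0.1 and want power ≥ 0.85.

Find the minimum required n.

n = 10

Standardized effect: d = |μ₁ − μ₀| / σ = |4.09 − 3.93| / 0.18 = 0.8889
For power 0.85 need Φ(δ − z_{0.05}) = 0.85, so δ = z_{0.05} + z_{0.15} = 1.645 + 1.036 = 2.681.
(For δ > 0 the lower-tail rejection region contributes negligibly to power, so the one-term inversion is standard.)
δ = d·√n ⇒ n = (δ/d)² = (2.681 / 0.8889)² = 9.10.
Round up to the next whole unit.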